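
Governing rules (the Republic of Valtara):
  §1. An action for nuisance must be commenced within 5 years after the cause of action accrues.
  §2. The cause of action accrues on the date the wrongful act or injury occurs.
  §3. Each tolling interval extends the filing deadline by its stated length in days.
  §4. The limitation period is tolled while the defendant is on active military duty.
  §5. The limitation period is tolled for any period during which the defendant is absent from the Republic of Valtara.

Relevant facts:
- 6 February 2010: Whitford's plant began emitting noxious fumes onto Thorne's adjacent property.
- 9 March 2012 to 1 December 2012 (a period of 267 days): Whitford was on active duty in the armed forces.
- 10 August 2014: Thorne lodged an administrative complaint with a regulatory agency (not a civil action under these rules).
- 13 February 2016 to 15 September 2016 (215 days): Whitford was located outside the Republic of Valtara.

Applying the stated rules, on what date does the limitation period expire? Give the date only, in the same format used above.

31 October 2015

The claim accrued on 6 February 2010, when the wrongful act occurred.
Adding the 5 years base period to 6 February 2010 gives a deadline of 6 February 2015, before any tolling.
The defendant's active military service from 9 March 2012 to 1 December 2012 tolled the period for 267 days, extending the deadline to 31 October 2015.
The defendant's absence from the jurisdiction from 13 February 2016 to 15 September 2016 began after the period had already run on 31 October 2015, so it has no tolling effect.
Nothing else in the chronology tolls or restarts the period.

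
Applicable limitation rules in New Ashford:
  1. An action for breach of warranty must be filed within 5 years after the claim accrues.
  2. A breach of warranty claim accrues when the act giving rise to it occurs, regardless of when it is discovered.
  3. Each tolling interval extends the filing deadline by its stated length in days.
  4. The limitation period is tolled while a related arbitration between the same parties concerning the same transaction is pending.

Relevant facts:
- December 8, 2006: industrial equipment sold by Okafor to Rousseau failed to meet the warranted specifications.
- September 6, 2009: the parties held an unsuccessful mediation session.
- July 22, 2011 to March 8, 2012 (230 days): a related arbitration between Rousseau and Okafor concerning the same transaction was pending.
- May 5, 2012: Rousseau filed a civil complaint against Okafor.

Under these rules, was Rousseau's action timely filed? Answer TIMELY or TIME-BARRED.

The claim accrued on December 8, 2006, the date of the act.
5 years from December 8, 2006 is December 8, 2011.
The period was tolled for 230 days by the pending related arbitration (July 22, 2011 to March 8, 2012), pushing the deadline to July 25, 2012.
The other events in the timeline have no effect on the limitation period under the stated rules.
Rousseau filed on May 5, 2012, before the July 25, 2012 deadline, so the action is timely.

TIMELY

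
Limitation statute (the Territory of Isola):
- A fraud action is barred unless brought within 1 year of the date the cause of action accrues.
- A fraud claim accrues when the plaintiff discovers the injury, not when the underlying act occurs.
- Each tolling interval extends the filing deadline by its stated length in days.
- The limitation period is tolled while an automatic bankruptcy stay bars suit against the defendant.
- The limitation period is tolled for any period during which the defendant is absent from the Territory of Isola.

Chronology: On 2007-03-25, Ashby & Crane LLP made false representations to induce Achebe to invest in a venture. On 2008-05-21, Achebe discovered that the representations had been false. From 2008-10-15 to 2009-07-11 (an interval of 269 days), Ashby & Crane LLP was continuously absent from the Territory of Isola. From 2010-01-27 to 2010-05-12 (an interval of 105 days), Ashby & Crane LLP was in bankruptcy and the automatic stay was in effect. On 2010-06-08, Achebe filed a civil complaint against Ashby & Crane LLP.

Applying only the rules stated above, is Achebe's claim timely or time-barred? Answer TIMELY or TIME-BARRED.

Accrual is tied to discovery, so the period began on 2008-05-21 rather than on 2007-03-25 when the act occurred.
Adding the 1 year base period to 2008-05-21 gives a deadline of 2009-05-21, before any tolling.
The defendant's absence from the jurisdiction from 2008-10-15 to 2009-07-11 tolled the period for 269 days, extending the deadline to 2010-02-14.
The automatic bankruptcy stay from 2010-01-27 to 2010-05-12 tolled the period for 105 days, extending the deadline to 2010-05-30.
The 2010-06-08 filing falls after the 2010-05-30 deadline; the claim is time-barred.

TIME-BARRED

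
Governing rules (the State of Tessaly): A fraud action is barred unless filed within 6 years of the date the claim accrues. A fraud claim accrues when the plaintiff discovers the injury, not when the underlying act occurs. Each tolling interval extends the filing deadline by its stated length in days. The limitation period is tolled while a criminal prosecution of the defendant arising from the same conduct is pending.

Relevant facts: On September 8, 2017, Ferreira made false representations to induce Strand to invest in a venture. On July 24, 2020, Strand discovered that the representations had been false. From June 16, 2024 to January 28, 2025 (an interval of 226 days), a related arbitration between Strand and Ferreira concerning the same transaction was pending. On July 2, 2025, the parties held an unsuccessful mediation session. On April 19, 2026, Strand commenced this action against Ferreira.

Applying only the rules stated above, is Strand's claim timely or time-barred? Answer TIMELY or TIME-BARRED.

Under the discovery rule, the claim accrued on July 24, 2020, when Strand discovered the injury — not on the September 8, 2017 date of the underlying act.
6 years from July 24, 2020 is July 24, 2026.
Although a pending arbitration ran from June 16, 2024 to January 28, 2025, the stated rules do not make that a tolling event, so it is disregarded.
Nothing else in the chronology tolls or restarts the period.
The April 19, 2026 filing precedes the July 24, 2026 deadline; the claim is timely.

TIMELY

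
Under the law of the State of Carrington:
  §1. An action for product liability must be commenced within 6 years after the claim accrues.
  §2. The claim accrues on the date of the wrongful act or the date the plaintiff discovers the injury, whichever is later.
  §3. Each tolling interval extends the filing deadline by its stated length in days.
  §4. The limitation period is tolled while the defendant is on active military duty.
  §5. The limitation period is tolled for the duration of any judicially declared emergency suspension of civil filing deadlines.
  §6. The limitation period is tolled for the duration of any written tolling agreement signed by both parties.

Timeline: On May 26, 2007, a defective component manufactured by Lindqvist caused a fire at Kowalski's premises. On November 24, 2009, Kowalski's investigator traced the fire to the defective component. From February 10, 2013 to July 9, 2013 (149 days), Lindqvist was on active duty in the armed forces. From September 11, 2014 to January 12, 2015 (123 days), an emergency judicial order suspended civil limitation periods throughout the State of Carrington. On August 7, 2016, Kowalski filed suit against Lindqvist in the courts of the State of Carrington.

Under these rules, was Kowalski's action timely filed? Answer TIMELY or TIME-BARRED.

Taking the later of the act (May 26, 2007) and discovery (November 24, 2009), the claim accrued on November 24, 2009.
Adding the 6 years base period to November 24, 2009 gives a deadline of November 24, 2015, before any tolling.
The period was tolled for 149 days by the defendant's active military service (February 10, 2013 to July 9, 2013), pushing the deadline to April 21, 2016.
The emergency suspension of filing deadlines from September 11, 2014 to January 12, 2015 tolled the period for 123 days, extending the deadline to August 22, 2016.
Kowalski filed on August 7, 2016, before the August 22, 2016 deadline, so the action is timely.

TIMELY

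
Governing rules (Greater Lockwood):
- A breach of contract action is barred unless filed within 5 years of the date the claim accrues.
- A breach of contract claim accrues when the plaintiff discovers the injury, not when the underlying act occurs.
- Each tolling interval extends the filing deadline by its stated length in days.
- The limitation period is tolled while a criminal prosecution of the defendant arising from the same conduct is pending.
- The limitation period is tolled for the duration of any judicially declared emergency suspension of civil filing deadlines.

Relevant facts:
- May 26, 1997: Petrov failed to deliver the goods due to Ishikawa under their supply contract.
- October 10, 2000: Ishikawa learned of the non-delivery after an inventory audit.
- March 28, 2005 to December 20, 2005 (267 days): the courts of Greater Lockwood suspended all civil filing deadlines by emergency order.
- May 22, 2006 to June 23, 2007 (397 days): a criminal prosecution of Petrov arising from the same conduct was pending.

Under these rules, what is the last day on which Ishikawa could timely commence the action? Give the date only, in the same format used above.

August 5, 2007

Accrual is tied to discovery, so the period began on October 10, 2000 rather than on May 26, 1997 when the act occurred.
5 years from October 10, 2000 is October 10, 2005.
The emergency suspension of filing deadlines from March 28, 2005 to December 20, 2005 tolled the period for 267 days, extending the deadline to July 4, 2006.
The pending criminal prosecution from May 22, 2006 to June 23, 2007 tolled the period for 397 days, extending the deadline to August 5, 2007.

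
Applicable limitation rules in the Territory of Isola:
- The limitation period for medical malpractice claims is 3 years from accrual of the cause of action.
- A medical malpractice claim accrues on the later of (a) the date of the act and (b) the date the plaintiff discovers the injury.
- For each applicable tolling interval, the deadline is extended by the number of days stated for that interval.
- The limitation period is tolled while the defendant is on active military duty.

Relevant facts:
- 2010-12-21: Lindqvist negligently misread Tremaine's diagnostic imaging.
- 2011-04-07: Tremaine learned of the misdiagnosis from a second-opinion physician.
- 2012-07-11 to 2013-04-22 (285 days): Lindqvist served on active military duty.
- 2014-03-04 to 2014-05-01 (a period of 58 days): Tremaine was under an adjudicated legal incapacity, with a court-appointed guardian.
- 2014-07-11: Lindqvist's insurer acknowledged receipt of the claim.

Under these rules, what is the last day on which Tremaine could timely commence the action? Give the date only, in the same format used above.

2015-01-17

Taking the later of the act (2010-12-21) and discovery (2011-04-07), the claim accrued on 2011-04-07.
The untolled deadline — 3 years after 2011-04-07 — is 2014-04-07.
The defendant's active military service from 2012-07-11 to 2013-04-22 tolled the period for 285 days, extending the deadline to 2015-01-17.
No stated provision tolls the period for the plaintiff's incapacity, so the interval from 2014-03-04 to 2014-05-01 has no effect on the deadline.
The other events in the timeline have no effect on the limitation period under the stated rules.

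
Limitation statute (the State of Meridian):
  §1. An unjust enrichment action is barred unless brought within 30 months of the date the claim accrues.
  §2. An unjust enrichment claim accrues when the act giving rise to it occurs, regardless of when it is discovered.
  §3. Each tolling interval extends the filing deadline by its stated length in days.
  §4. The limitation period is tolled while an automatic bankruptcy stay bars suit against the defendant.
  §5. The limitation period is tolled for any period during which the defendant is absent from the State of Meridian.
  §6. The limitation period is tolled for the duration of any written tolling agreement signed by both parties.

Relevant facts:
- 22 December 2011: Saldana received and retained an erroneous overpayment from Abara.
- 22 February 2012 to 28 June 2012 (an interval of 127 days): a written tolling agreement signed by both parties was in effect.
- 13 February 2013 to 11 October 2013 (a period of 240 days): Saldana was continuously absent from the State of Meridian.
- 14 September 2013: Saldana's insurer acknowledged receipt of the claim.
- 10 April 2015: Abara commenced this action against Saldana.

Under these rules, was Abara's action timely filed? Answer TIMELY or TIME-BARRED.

TIMELY

The claim accrued on 22 December 2011, the date of the act.
The untolled deadline — 30 months after 22 December 2011 — is 22 June 2014.
Because the written tolling agreement ran from 22 February 2012 to 28 June 2012, the deadline is extended by 127 days to 27 October 2014.
The defendant's absence from the jurisdiction from 13 February 2013 to 11 October 2013 tolled the period for 240 days, extending the deadline to 24 June 2015.
The other events in the timeline have no effect on the limitation period under the stated rules.
The 10 April 2015 filing precedes the 24 June 2015 deadline; the claim is timely.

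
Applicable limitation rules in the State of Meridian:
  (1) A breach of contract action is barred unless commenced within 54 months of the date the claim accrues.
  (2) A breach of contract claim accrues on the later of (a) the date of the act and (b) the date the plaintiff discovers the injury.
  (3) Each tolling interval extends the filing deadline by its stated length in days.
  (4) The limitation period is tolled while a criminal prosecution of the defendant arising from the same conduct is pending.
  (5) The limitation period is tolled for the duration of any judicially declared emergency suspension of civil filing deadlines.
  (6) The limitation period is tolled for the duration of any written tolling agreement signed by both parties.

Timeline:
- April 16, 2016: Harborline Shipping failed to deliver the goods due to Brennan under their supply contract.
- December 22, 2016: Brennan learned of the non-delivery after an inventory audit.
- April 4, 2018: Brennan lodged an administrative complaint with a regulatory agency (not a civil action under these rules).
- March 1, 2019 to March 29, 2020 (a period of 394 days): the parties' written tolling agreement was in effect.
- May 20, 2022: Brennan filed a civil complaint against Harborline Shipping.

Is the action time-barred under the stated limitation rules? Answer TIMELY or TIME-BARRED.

TIMELY

The claim accrued on December 22, 2016 — the later of the April 16, 2016 act and the December 22, 2016 discovery.
54 months from December 22, 2016 is June 22, 2021.
The period was tolled for 394 days by the written tolling agreement (March 1, 2019 to March 29, 2020), pushing the deadline to July 21, 2022.
The other events in the timeline have no effect on the limitation period under the stated rules.
Brennan filed on May 20, 2022, before the July 21, 2022 deadline, so the action is timely.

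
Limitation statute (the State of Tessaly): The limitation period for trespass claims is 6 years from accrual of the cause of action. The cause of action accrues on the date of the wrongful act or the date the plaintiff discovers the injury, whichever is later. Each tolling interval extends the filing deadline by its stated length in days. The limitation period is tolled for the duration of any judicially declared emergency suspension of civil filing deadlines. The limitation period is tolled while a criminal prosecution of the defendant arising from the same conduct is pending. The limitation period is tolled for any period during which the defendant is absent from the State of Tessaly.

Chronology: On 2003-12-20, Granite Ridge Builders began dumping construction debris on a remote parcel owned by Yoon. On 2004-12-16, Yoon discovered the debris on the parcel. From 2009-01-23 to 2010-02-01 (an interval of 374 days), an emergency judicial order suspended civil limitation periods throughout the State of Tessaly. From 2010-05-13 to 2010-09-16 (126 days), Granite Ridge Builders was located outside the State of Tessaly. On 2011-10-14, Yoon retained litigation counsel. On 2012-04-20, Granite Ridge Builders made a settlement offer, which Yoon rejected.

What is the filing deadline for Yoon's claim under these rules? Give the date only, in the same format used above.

2012-04-29

Because discovery on 2004-12-16 post-dates the 2003-12-20 act, accrual under the later-of rule falls on 2004-12-16.
Adding the 6 years base period to 2004-12-16 gives a deadline of 2010-12-16, before any tolling.
Because the emergency suspension of filing deadlines ran from 2009-01-23 to 2010-02-01, the deadline is extended by 374 days to 2011-12-25.
The period was tolled for 126 days by the defendant's absence from the jurisdiction (2010-05-13 to 2010-09-16), pushing the deadline to 2012-04-29.
Nothing else in the chronology tolls or restarts the period.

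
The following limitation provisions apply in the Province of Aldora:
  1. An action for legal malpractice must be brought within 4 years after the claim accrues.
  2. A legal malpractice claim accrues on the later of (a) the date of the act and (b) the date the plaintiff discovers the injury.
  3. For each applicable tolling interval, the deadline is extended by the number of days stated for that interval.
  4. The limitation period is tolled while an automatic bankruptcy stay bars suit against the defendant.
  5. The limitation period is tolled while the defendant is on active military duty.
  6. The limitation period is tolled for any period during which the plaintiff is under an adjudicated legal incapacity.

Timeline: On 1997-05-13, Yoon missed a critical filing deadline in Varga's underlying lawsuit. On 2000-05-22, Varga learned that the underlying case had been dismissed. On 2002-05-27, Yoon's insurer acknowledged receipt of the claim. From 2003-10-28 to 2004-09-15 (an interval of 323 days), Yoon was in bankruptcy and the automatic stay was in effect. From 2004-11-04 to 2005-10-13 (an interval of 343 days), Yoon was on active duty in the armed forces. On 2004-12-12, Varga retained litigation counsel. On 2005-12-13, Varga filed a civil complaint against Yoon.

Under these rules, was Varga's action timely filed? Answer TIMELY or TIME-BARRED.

TIMELY

Taking the later of the act (1997-05-13) and discovery (2000-05-22), the claim accrued on 2000-05-22.
Adding the 4 years base period to 2000-05-22 gives a deadline of 2004-05-22, before any tolling.
Because the automatic bankruptcy stay ran from 2003-10-28 to 2004-09-15, the deadline is extended by 323 days to 2005-04-10.
Because the defendant's active military service ran from 2004-11-04 to 2005-10-13, the deadline is extended by 343 days to 2006-03-19.
Nothing else in the chronology tolls or restarts the period.
The 2005-12-13 filing precedes the 2006-03-19 deadline; the claim is timely.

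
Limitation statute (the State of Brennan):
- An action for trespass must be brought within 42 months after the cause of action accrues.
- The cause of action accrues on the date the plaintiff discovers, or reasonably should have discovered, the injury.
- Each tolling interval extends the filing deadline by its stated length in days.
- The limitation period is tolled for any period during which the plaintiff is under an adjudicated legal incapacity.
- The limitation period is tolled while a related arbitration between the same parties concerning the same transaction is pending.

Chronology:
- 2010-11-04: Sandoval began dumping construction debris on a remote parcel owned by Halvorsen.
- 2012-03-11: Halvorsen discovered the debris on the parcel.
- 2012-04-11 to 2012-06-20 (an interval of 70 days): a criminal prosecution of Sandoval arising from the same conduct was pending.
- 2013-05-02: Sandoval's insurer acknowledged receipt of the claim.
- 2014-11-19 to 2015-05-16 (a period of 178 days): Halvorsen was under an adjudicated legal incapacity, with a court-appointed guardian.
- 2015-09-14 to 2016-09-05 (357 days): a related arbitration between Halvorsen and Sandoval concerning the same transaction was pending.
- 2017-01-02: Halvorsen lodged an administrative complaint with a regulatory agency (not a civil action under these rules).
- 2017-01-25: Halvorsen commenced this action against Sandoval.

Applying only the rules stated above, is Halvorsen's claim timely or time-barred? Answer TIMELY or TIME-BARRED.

TIMELY

Under the discovery rule, the claim accrued on 2012-03-11, when Halvorsen discovered the injury — not on the 2010-11-04 date of the underlying act.
The untolled deadline — 42 months after 2012-03-11 — is 2015-09-11.
Because the plaintiff's legal incapacity ran from 2014-11-19 to 2015-05-16, the deadline is extended by 178 days to 2016-03-07.
The pending related arbitration from 2015-09-14 to 2016-09-05 tolled the period for 357 days, extending the deadline to 2017-02-27.
The pending criminal prosecution from 2012-04-11 to 2012-06-20 does not toll the period, because no stated rule makes a criminal prosecution a tolling event.
None of the other events listed affects the running of the period under the stated rules.
Halvorsen filed on 2017-01-25, before the 2017-02-27 deadline, so the action is timely.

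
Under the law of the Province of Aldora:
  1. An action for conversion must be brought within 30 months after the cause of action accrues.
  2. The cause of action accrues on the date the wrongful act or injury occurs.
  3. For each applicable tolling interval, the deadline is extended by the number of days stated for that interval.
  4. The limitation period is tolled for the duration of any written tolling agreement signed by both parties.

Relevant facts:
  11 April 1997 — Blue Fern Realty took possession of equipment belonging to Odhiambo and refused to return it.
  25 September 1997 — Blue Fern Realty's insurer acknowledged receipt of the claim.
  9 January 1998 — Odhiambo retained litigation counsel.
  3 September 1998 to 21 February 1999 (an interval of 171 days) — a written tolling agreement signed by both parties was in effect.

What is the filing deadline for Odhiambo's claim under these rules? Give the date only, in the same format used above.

30 March 2000

The limitation period began to run on 11 April 1997.
30 months from 11 April 1997 is 11 October 1999.
The period was tolled for 171 days by the written tolling agreement (3 September 1998 to 21 February 1999), pushing the deadline to 30 March 2000.
The other events in the timeline have no effect on the limitation period under the stated rules.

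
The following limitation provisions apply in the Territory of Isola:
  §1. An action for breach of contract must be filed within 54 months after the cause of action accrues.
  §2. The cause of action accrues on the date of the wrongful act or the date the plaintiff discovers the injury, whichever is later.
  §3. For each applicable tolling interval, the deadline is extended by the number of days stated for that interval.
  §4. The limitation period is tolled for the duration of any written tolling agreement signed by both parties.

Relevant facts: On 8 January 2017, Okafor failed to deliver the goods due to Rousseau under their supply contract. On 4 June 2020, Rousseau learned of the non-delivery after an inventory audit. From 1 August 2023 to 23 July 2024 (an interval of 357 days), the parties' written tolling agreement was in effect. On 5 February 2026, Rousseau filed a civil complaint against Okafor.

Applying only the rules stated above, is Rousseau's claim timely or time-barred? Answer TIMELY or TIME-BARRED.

TIME-BARRED

Because discovery on 4 June 2020 post-dates the 8 January 2017 act, accrual under the later-of rule falls on 4 June 2020.
The untolled deadline — 54 months after 4 June 2020 — is 4 December 2024.
The written tolling agreement from 1 August 2023 to 23 July 2024 tolled the period for 357 days, extending the deadline to 26 November 2025.
Rousseau filed on 5 February 2026, after the 26 November 2025 deadline, so the action is time-barred.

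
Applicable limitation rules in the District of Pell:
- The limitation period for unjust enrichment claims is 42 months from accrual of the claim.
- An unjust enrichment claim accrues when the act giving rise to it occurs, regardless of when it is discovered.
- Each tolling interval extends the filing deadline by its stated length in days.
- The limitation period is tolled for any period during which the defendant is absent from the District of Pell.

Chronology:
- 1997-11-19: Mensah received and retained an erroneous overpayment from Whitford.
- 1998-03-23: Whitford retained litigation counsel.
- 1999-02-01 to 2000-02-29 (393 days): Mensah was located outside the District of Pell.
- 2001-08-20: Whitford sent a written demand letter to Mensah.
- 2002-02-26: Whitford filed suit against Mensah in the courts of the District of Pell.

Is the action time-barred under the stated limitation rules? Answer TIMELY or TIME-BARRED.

TIMELY

The claim accrued on 1997-11-19, the date of the act.
Adding the 42 months base period to 1997-11-19 gives a deadline of 2001-05-19, before any tolling.
Because the defendant's absence from the jurisdiction ran from 1999-02-01 to 2000-02-29, the deadline is extended by 393 days to 2002-06-16.
None of the other events listed affects the running of the period under the stated rules.
Filing on 2002-02-26 beat the 2002-06-16 deadline — the action is timely.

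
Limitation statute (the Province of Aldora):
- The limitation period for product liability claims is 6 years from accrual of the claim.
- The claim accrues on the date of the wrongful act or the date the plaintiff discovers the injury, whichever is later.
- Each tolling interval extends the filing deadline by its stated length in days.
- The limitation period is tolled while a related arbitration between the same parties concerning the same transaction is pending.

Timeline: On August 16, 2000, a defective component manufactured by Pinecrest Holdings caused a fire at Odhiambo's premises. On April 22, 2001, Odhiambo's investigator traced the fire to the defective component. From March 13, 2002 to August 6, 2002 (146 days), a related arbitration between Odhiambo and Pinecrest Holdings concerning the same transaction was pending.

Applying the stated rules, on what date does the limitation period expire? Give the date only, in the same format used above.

Because discovery on April 22, 2001 post-dates the August 16, 2000 act, accrual under the later-of rule falls on April 22, 2001.
Adding the 6 years base period to April 22, 2001 gives a deadline of April 22, 2007, before any tolling.
The pending related arbitration from March 13, 2002 to August 6, 2002 tolled the period for 146 days, extending the deadline to September 15, 2007.

September 15, 2007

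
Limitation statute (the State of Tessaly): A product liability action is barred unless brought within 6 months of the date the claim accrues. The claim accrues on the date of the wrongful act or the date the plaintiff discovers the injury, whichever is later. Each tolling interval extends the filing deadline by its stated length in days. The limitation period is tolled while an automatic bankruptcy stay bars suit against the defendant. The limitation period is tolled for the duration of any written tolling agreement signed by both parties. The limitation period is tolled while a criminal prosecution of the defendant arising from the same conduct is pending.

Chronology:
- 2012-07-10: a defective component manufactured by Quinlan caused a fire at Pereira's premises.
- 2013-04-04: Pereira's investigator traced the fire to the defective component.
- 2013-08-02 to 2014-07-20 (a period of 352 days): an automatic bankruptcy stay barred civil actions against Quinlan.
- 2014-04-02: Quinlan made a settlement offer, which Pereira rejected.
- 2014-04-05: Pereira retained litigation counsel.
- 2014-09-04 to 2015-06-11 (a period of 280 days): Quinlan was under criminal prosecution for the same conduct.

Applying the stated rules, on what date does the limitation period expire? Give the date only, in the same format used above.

2015-06-28

Because discovery on 2013-04-04 post-dates the 2012-07-10 act, accrual under the later-of rule falls on 2013-04-04.
Adding the 6 months base period to 2013-04-04 gives a deadline of 2013-10-04, before any tolling.
The automatic bankruptcy stay from 2013-08-02 to 2014-07-20 tolled the period for 352 days, extending the deadline to 2014-09-21.
The period was tolled for 280 days by the pending criminal prosecution (2014-09-04 to 2015-06-11), pushing the deadline to 2015-06-28.
The other events in the timeline have no effect on the limitation period under the stated rules.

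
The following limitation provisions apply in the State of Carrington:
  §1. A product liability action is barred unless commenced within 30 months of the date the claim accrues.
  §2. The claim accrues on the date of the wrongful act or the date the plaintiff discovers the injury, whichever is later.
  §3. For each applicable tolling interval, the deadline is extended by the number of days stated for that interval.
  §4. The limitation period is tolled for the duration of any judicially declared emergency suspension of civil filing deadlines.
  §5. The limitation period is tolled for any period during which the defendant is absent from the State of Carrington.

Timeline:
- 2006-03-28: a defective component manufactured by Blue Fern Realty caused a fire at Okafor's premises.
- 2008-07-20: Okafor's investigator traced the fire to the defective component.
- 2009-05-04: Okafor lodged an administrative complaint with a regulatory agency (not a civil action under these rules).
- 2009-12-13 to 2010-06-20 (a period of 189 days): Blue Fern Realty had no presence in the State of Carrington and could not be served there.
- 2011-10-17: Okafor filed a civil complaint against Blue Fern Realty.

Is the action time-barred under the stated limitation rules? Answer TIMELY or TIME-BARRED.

TIME-BARRED

Because discovery on 2008-07-20 post-dates the 2006-03-28 act, accrual under the later-of rule falls on 2008-07-20.
Adding the 30 months base period to 2008-07-20 gives a deadline of 2011-01-20, before any tolling.
Because the defendant's absence from the jurisdiction ran from 2009-12-13 to 2010-06-20, the deadline is extended by 189 days to 2011-07-28.
The other events in the timeline have no effect on the limitation period under the stated rules.
Filing on 2011-10-17 missed the 2011-07-28 deadline — the action is time-barred.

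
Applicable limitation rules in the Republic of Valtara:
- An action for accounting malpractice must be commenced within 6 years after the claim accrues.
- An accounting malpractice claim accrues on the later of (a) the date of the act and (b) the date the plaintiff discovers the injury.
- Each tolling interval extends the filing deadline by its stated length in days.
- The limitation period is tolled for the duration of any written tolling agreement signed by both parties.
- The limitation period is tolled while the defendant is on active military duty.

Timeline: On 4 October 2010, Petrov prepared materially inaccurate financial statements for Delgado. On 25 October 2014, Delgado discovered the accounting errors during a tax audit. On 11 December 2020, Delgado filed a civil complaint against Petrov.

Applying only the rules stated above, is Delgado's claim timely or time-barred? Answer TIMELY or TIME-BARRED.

TIME-BARRED

Because discovery on 25 October 2014 post-dates the 4 October 2010 act, accrual under the later-of rule falls on 25 October 2014.
The untolled deadline — 6 years after 25 October 2014 — is 25 October 2020.
Delgado filed on 11 December 2020, after the 25 October 2020 deadline, so the action is time-barred.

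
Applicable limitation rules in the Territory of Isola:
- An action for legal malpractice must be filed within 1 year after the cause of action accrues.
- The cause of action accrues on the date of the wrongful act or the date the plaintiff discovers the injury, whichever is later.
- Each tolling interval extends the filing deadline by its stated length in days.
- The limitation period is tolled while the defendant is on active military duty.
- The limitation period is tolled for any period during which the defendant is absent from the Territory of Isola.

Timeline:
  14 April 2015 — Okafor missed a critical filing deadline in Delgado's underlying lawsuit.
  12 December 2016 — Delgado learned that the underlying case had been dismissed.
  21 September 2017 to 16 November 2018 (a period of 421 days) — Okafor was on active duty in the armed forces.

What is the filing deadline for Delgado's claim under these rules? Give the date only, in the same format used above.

6 February 2019

The claim accrued on 12 December 2016 — the later of the 14 April 2015 act and the 12 December 2016 discovery.
The untolled deadline — 1 year after 12 December 2016 — is 12 December 2017.
The defendant's active military service from 21 September 2017 to 16 November 2018 tolled the period for 421 days, extending the deadline to 6 February 2019.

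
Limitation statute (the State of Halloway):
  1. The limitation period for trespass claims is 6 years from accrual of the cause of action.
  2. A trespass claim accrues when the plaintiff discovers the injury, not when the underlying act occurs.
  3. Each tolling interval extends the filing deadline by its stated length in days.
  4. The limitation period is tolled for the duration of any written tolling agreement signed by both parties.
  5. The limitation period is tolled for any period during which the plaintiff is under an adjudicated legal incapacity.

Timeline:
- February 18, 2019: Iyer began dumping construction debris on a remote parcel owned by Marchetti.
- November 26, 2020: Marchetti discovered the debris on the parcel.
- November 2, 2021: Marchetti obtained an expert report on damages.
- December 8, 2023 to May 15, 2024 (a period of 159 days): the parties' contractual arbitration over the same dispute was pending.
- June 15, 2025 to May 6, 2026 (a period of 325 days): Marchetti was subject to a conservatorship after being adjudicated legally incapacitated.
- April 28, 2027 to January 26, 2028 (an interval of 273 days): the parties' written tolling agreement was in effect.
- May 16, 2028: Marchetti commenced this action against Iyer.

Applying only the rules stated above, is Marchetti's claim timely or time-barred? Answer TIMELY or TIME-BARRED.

Under the discovery rule, the claim accrued on November 26, 2020, when Marchetti discovered the injury — not on the February 18, 2019 date of the underlying act.
The untolled deadline — 6 years after November 26, 2020 — is November 26, 2026.
The plaintiff's legal incapacity from June 15, 2025 to May 6, 2026 tolled the period for 325 days, extending the deadline to October 17, 2027.
The written tolling agreement from April 28, 2027 to January 26, 2028 tolled the period for 273 days, extending the deadline to July 16, 2028.
No stated provision tolls the period for a pending arbitration, so the interval from December 8, 2023 to May 15, 2024 has no effect on the deadline.
The other events in the timeline have no effect on the limitation period under the stated rules.
Marchetti filed on May 16, 2028, before the July 16, 2028 deadline, so the action is timely.

TIMELY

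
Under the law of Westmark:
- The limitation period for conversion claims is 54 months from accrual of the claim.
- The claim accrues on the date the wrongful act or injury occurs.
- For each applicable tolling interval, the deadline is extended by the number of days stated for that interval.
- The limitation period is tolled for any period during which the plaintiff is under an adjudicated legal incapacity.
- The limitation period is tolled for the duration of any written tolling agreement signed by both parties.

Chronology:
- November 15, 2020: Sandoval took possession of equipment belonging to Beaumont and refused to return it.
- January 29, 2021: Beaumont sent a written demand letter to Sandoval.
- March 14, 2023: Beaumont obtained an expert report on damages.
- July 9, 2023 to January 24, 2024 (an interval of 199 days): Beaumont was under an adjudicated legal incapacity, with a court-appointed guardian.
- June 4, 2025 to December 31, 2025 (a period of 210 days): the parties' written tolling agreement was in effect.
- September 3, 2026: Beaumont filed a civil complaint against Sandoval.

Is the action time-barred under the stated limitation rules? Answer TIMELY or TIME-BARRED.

The limitation period began to run on November 15, 2020.
Adding the 54 months base period to November 15, 2020 gives a deadline of May 15, 2025, before any tolling.
The period was tolled for 199 days by the plaintiff's legal incapacity (July 9, 2023 to January 24, 2024), pushing the deadline to November 30, 2025.
Because the written tolling agreement ran from June 4, 2025 to December 31, 2025, the deadline is extended by 210 days to June 28, 2026.
The other events in the timeline have no effect on the limitation period under the stated rules.
Filing on September 3, 2026 missed the June 28, 2026 deadline — the action is time-barred.

TIME-BARRED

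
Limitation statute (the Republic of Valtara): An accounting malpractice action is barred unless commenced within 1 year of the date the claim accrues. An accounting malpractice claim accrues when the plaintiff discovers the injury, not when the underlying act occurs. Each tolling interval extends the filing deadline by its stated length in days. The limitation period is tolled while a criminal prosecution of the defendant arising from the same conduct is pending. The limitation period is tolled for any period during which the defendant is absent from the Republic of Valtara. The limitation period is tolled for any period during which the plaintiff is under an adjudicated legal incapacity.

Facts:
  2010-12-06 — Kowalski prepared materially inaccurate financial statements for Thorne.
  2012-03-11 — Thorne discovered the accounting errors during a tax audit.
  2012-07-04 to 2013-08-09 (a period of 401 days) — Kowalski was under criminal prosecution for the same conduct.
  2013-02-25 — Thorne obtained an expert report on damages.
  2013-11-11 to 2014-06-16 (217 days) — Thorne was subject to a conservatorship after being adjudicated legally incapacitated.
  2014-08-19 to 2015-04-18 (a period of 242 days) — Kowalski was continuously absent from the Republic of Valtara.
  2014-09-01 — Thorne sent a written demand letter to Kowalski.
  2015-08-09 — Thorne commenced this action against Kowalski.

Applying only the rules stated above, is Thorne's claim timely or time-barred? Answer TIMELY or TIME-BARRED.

TIME-BARRED

Accrual is tied to discovery, so the period began on 2012-03-11 rather than on 2010-12-06 when the act occurred.
Adding the 1 year base period to 2012-03-11 gives a deadline of 2013-03-11, before any tolling.
The period was tolled for 401 days by the pending criminal prosecution (2012-07-04 to 2013-08-09), pushing the deadline to 2014-04-16.
The plaintiff's legal incapacity from 2013-11-11 to 2014-06-16 tolled the period for 217 days, extending the deadline to 2014-11-19.
Because the defendant's absence from the jurisdiction ran from 2014-08-19 to 2015-04-18, the deadline is extended by 242 days to 2015-07-19.
Nothing else in the chronology tolls or restarts the period.
Filing on 2015-08-09 missed the 2015-07-19 deadline — the action is time-barred.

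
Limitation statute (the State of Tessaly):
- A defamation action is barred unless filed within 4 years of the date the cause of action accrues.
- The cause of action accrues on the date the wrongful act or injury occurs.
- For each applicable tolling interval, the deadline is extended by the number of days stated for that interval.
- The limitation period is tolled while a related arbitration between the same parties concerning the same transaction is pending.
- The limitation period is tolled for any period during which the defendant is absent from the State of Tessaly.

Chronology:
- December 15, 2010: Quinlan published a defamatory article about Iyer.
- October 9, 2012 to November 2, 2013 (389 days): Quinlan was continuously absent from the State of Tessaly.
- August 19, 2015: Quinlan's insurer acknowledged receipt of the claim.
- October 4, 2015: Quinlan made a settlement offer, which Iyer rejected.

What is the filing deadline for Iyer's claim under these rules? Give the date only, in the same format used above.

The claim accrued on December 15, 2010, when the wrongful act occurred.
4 years from December 15, 2010 is December 15, 2014.
The period was tolled for 389 days by the defendant's absence from the jurisdiction (October 9, 2012 to November 2, 2013), pushing the deadline to January 8, 2016.
The other events in the timeline have no effect on the limitation period under the stated rules.

January 8, 2016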